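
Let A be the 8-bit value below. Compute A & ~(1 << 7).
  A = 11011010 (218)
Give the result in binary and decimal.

Mask = ~(1 << 7) = 01111111
Bit 7 of A is 1, so AND-ing with the mask clears it to 0.
  11011010
& 01111111
----------
  01011010

Answer: 01011010 (90)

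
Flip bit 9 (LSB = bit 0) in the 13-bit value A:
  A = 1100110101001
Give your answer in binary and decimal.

Mask = 1 << 9 = 0001000000000
Bit 9 of A is 0; XOR with the mask flips it to 1.
  1100110101001
^ 0001000000000
---------------
  1101110101001

Answer: 1101110101001 (7081)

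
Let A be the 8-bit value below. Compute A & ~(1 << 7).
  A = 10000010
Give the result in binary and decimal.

Mask = ~(1 << 7) = 01111111
Bit 7 of A is 1, so AND-ing with the mask clears it to 0.
  10000010
& 01111111
----------
  00000010

Answer: 00000010 (2)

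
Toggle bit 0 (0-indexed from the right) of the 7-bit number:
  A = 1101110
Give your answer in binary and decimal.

Mask = 1 << 0 = 0000001
Bit 0 of A is 0; XOR with the mask flips it to 1.
  1101110
^ 0000001
---------
  1101111

Answer: 1101111 (111)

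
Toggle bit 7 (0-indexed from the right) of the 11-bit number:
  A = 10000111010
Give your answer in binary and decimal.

Mask = 1 << 7 = 00010000000
Bit 7 of A is 0; XOR with the mask flips it to 1.
  10000111010
^ 00010000000
-------------
  10010111010

Answer: 10010111010 (1210)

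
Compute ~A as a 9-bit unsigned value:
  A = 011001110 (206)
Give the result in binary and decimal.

Flip each bit (0->1, 1->0):
  011001110
  100110001

Answer: 100110001 (305)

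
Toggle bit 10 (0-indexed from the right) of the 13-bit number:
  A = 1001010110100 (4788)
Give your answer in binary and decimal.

Mask = 1 << 10 = 0010000000000
Bit 10 of A is 0; XOR with the mask flips it to 1.
  1001010110100
^ 0010000000000
---------------
  1011010110100

Answer: 1011010110100 (5812)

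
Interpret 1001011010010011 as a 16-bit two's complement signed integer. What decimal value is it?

MSB is 1, so the value is negative. Find the magnitude:
1. Invert bits:  0110100101101100
2. Add 1:        0110100101101101  = 26989
3. Apply sign:   -26989

Answer: -26989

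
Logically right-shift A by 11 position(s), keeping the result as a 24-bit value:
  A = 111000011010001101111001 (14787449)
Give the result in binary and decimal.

Logical shift right by 11: drop the bottom 11 bit(s), prepend 11 zero(s) on the left.
  111000011010001101111001  ->  keep [1110000110100], discard [01101111001], prepend 00000000000
= 000000000001110000110100

Answer: 000000000001110000110100 (7220)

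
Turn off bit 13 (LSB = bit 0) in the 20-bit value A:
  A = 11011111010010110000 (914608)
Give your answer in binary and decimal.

Mask = ~(1 << 13) = 11111101111111111111
Bit 13 of A is 1, so AND-ing with the mask clears it to 0.
  11011111010010110000
& 11111101111111111111
----------------------
  11011101010010110000

Answer: 11011101010010110000 (906416)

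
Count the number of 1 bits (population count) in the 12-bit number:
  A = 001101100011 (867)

001101100011
1-bits at positions (from bit 0 = LSB): 0, 1, 5, 6, 8, 9
Count = 6

Answer: 6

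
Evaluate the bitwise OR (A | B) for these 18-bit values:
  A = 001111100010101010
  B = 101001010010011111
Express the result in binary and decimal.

Apply | to each column (1 where either bit is 1):
  001111100010101010
| 101001010010011111
--------------------
  101111110010111111

Answer: 101111110010111111 (195775)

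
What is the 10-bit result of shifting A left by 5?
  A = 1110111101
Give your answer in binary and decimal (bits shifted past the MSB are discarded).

Shift left by 5: drop the top 5 bit(s), append 5 zero(s) on the right.
  1110111101  ->  discard [11101], keep [11101], append 00000
= 1110100000

Answer: 1110100000 (928)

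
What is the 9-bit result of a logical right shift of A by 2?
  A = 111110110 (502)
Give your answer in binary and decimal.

Logical shift right by 2: drop the bottom 2 bit(s), prepend 2 zero(s) on the left.
  111110110  ->  keep [1111101], discard [10], prepend 00
= 001111101

Answer: 001111101 (125)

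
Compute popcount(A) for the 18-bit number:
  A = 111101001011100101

111101001011100101
1-bits at positions (from bit 0 = LSB): 0, 2, 5, 6, 7, 9, 12, 14, 15, 16, 17
Count = 11

Answer: 11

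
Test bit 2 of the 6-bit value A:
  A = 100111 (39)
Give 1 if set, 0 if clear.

Bit 2 is the 3rd from the right.
  100111
     ^
That bit is 1.

Answer: 1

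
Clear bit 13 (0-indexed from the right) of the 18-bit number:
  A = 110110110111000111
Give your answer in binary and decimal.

Mask = ~(1 << 13) = 111101111111111111
Bit 13 of A is 1, so AND-ing with the mask clears it to 0.
  110110110111000111
& 111101111111111111
--------------------
  110100110111000111

Answer: 110100110111000111 (216519)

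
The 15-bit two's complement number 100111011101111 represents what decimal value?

MSB is 1, so the value is negative. Find the magnitude:
1. Invert bits:  011000100010000
2. Add 1:        011000100010001  = 12561
3. Apply sign:   -12561

Answer: -12561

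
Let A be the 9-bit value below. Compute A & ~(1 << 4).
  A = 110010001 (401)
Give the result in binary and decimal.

Mask = ~(1 << 4) = 111101111
Bit 4 of A is 1, so AND-ing with the mask clears it to 0.
  110010001
& 111101111
-----------
  110000001

Answer: 110000001 (385)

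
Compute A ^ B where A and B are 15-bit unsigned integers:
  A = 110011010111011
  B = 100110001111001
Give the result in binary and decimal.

Apply ^ to each column (1 where bits differ):
  110011010111011
^ 100110001111001
-----------------
  010101011000010

Answer: 010101011000010 (10946)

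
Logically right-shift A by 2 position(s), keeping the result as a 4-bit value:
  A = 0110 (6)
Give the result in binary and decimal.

Logical shift right by 2: drop the bottom 2 bit(s), prepend 2 zero(s) on the left.
  0110  ->  keep [01], discard [10], prepend 00
= 0001

Answer: 0001 (1)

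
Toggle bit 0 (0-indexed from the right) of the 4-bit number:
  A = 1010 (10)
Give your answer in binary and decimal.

Mask = 1 << 0 = 0001
Bit 0 of A is 0; XOR with the mask flips it to 1.
  1010
^ 0001
------
  1011

Answer: 1011 (11)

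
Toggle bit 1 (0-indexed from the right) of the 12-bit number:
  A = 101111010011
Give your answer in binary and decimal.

Mask = 1 << 1 = 000000000010
Bit 1 of A is 1; XOR with the mask flips it to 0.
  101111010011
^ 000000000010
--------------
  101111010001

Answer: 101111010001 (3025)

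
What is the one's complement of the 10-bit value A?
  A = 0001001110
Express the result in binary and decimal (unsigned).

Flip each bit (0->1, 1->0):
  0001001110
  1110110001

Answer: 1110110001 (945)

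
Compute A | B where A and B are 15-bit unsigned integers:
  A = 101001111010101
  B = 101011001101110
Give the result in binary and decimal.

Apply | to each column (1 where either bit is 1):
  101001111010101
| 101011001101110
-----------------
  101011111111111

Answer: 101011111111111 (22527)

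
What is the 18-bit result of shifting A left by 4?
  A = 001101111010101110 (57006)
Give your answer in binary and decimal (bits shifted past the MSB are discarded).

Shift left by 4: drop the top 4 bit(s), append 4 zero(s) on the right.
  001101111010101110  ->  discard [0011], keep [01111010101110], append 0000
= 011110101011100000

Answer: 011110101011100000 (125664)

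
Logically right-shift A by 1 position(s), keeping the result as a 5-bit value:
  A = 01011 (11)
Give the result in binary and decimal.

Logical shift right by 1: drop the bottom 1 bit(s), prepend 1 zero(s) on the left.
  01011  ->  keep [0101], discard [1], prepend 0
= 00101

Answer: 00101 (5)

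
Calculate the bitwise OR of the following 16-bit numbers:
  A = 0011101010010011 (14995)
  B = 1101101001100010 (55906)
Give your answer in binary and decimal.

Apply | to each column (1 where either bit is 1):
  0011101010010011
| 1101101001100010
------------------
  1111101011110011

Answer: 1111101011110011 (64243)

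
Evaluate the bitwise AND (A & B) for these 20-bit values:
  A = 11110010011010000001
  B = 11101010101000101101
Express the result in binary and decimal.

Apply & to each column (1 only where both bits are 1):
  11110010011010000001
& 11101010101000101101
----------------------
  11100010001000000001

Answer: 11100010001000000001 (926209)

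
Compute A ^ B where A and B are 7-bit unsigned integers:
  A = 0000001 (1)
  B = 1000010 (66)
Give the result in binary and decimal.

Apply ^ to each column (1 where bits differ):
  0000001
^ 1000010
---------
  1000011

Answer: 1000011 (67)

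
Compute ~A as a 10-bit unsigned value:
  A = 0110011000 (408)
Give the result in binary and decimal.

Flip each bit (0->1, 1->0):
  0110011000
  1001100111

Answer: 1001100111 (615)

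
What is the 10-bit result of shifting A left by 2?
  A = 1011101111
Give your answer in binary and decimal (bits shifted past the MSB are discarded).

Shift left by 2: drop the top 2 bit(s), append 2 zero(s) on the right.
  1011101111  ->  discard [10], keep [11101111], append 00
= 1110111100

Answer: 1110111100 (956)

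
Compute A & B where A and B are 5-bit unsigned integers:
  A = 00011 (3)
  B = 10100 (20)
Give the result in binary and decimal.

Apply & to each column (1 only where both bits are 1):
  00011
& 10100
-------
  00000

Answer: 00000 (0)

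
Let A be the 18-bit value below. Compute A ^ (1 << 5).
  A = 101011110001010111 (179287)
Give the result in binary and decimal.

Mask = 1 << 5 = 000000000000100000
Bit 5 of A is 0; XOR with the mask flips it to 1.
  101011110001010111
^ 000000000000100000
--------------------
  101011110001110111

Answer: 101011110001110111 (179319)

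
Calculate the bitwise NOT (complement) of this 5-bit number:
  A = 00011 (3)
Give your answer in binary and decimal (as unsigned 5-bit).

Flip each bit (0->1, 1->0):
  00011
  11100

Answer: 11100 (28)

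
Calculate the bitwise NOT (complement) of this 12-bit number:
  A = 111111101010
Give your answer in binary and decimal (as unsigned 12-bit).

Flip each bit (0->1, 1->0):
  111111101010
  000000010101

Answer: 000000010101 (21)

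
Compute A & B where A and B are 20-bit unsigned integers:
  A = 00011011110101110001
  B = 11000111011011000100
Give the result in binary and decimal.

Apply & to each column (1 only where both bits are 1):
  00011011110101110001
& 11000111011011000100
----------------------
  00000011010001000000

Answer: 00000011010001000000 (13376)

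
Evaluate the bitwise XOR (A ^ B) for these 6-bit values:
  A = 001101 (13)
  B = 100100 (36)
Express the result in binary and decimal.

Apply ^ to each column (1 where bits differ):
  001101
^ 100100
--------
  101001

Answer: 101001 (41)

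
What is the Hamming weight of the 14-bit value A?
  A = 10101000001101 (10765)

10101000001101
1-bits at positions (from bit 0 = LSB): 0, 2, 3, 9, 11, 13
Count = 6

Answer: 6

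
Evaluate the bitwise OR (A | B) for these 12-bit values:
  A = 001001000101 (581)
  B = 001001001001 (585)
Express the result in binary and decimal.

Apply | to each column (1 where either bit is 1):
  001001000101
| 001001001001
--------------
  001001001101

Answer: 001001001101 (589)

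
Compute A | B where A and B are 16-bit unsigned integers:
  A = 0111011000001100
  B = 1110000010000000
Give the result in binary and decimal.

Apply | to each column (1 where either bit is 1):
  0111011000001100
| 1110000010000000
------------------
  1111011010001100

Answer: 1111011010001100 (63116)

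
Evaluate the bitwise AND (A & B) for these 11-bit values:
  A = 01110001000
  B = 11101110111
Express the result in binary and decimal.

Apply & to each column (1 only where both bits are 1):
  01110001000
& 11101110111
-------------
  01100000000

Answer: 01100000000 (768)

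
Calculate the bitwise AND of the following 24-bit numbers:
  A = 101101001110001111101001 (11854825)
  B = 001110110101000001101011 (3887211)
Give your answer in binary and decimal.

Apply & to each column (1 only where both bits are 1):
  101101001110001111101001
& 001110110101000001101011
--------------------------
  001100000100000001101001

Answer: 001100000100000001101001 (3162217)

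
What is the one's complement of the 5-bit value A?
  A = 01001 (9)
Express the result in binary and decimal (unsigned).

Flip each bit (0->1, 1->0):
  01001
  10110

Answer: 10110 (22)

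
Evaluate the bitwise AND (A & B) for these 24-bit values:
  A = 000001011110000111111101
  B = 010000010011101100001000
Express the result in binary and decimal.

Apply & to each column (1 only where both bits are 1):
  000001011110000111111101
& 010000010011101100001000
--------------------------
  000000010010000100001000

Answer: 000000010010000100001000 (73992)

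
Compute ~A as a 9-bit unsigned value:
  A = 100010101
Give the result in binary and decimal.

Flip each bit (0->1, 1->0):
  100010101
  011101010

Answer: 011101010 (234)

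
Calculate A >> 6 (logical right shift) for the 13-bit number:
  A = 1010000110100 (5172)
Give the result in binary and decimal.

Logical shift right by 6: drop the bottom 6 bit(s), prepend 6 zero(s) on the left.
  1010000110100  ->  keep [1010000], discard [110100], prepend 000000
= 0000001010000

Answer: 0000001010000 (80)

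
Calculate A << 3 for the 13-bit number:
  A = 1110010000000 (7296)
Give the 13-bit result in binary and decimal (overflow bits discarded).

Shift left by 3: drop the top 3 bit(s), append 3 zero(s) on the right.
  1110010000000  ->  discard [111], keep [0010000000], append 000
= 0010000000000

Answer: 0010000000000 (1024)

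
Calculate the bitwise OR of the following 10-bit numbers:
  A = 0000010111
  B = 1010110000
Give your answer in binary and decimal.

Apply | to each column (1 where either bit is 1):
  0000010111
| 1010110000
------------
  1010110111

Answer: 1010110111 (695)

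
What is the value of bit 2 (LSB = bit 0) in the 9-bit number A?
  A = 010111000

Bit 2 is the 3rd from the right.
  010111000
        ^
That bit is 0.

Answer: 0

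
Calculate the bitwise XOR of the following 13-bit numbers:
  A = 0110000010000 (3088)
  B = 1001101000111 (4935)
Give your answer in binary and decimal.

Apply ^ to each column (1 where bits differ):
  0110000010000
^ 1001101000111
---------------
  1111101010111

Answer: 1111101010111 (8023)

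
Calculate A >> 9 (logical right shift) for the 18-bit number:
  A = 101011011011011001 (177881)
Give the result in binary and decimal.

Logical shift right by 9: drop the bottom 9 bit(s), prepend 9 zero(s) on the left.
  101011011011011001  ->  keep [101011011], discard [011011001], prepend 000000000
= 000000000101011011

Answer: 000000000101011011 (347)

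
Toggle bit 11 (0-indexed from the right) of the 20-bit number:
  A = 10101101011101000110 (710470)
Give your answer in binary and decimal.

Mask = 1 << 11 = 00000000100000000000
Bit 11 of A is 0; XOR with the mask flips it to 1.
  10101101011101000110
^ 00000000100000000000
----------------------
  10101101111101000110

Answer: 10101101111101000110 (712518)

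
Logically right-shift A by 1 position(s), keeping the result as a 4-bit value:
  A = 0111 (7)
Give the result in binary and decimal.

Logical shift right by 1: drop the bottom 1 bit(s), prepend 1 zero(s) on the left.
  0111  ->  keep [011], discard [1], prepend 0
= 0011

Answer: 0011 (3)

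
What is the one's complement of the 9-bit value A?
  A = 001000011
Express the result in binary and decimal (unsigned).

Flip each bit (0->1, 1->0):
  001000011
  110111100

Answer: 110111100 (444)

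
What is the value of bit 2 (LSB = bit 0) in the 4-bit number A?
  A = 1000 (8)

Bit 2 is the 3rd from the right.
  1000
   ^
That bit is 0.

Answer: 0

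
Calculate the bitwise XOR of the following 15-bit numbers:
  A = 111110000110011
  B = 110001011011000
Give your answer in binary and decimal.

Apply ^ to each column (1 where bits differ):
  111110000110011
^ 110001011011000
-----------------
  001111011101011

Answer: 001111011101011 (7915)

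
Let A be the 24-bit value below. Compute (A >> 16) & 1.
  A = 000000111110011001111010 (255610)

Bit 16 is the 17th from the right.
  000000111110011001111010
         ^
That bit is 1.

Answer: 1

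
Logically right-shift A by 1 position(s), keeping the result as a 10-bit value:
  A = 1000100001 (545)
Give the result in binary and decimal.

Logical shift right by 1: drop the bottom 1 bit(s), prepend 1 zero(s) on the left.
  1000100001  ->  keep [100010000], discard [1], prepend 0
= 0100010000

Answer: 0100010000 (272)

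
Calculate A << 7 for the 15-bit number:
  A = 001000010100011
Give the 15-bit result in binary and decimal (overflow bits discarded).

Shift left by 7: drop the top 7 bit(s), append 7 zero(s) on the right.
  001000010100011  ->  discard [0010000], keep [10100011], append 0000000
= 101000110000000

Answer: 101000110000000 (20864)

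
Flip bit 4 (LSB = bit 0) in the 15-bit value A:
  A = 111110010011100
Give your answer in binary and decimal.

Mask = 1 << 4 = 000000000010000
Bit 4 of A is 1; XOR with the mask flips it to 0.
  111110010011100
^ 000000000010000
-----------------
  111110010001100

Answer: 111110010001100 (31884)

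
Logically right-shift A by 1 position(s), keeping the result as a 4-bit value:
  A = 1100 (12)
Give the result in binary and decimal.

Logical shift right by 1: drop the bottom 1 bit(s), prepend 1 zero(s) on the left.
  1100  ->  keep [110], discard [0], prepend 0
= 0110

Answer: 0110 (6)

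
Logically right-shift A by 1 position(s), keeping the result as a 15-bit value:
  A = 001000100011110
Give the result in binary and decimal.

Logical shift right by 1: drop the bottom 1 bit(s), prepend 1 zero(s) on the left.
  001000100011110  ->  keep [00100010001111], discard [0], prepend 0
= 000100010001111

Answer: 000100010001111 (2191)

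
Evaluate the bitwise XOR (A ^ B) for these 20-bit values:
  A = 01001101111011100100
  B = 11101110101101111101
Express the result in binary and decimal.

Apply ^ to each column (1 where bits differ):
  01001101111011100100
^ 11101110101101111101
----------------------
  10100011010110011001

Answer: 10100011010110011001 (669081)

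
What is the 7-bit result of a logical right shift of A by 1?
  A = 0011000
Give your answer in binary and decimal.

Logical shift right by 1: drop the bottom 1 bit(s), prepend 1 zero(s) on the left.
  0011000  ->  keep [001100], discard [0], prepend 0
= 0001100

Answer: 0001100 (12)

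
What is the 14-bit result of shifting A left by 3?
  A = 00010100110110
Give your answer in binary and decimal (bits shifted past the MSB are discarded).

Shift left by 3: drop the top 3 bit(s), append 3 zero(s) on the right.
  00010100110110  ->  discard [000], keep [10100110110], append 000
= 10100110110000

Answer: 10100110110000 (10672)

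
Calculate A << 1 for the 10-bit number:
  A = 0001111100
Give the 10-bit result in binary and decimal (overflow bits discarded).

Shift left by 1: drop the top 1 bit(s), append 1 zero(s) on the right.
  0001111100  ->  discard [0], keep [001111100], append 0
= 0011111000

Answer: 0011111000 (248)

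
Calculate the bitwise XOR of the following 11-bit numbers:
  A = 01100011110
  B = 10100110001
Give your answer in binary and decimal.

Apply ^ to each column (1 where bits differ):
  01100011110
^ 10100110001
-------------
  11000101111

Answer: 11000101111 (1583)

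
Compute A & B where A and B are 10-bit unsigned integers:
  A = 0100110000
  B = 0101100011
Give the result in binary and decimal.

Apply & to each column (1 only where both bits are 1):
  0100110000
& 0101100011
------------
  0100100000

Answer: 0100100000 (288)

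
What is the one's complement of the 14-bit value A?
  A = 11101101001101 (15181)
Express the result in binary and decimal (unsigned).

Flip each bit (0->1, 1->0):
  11101101001101
  00010010110010

Answer: 00010010110010 (1202)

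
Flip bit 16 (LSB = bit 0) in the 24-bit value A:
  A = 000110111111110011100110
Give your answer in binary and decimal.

Mask = 1 << 16 = 000000010000000000000000
Bit 16 of A is 1; XOR with the mask flips it to 0.
  000110111111110011100110
^ 000000010000000000000000
--------------------------
  000110101111110011100110

Answer: 000110101111110011100110 (1768678)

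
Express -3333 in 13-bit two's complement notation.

1. Binary of +3333:  0110100000101
2. Invert bits:     1001011111010
3. Add 1:           1001011111011

Answer: 1001011111011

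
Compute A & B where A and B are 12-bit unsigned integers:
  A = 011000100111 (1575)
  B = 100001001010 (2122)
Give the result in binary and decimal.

Apply & to each column (1 only where both bits are 1):
  011000100111
& 100001001010
--------------
  000000000010

Answer: 000000000010 (2)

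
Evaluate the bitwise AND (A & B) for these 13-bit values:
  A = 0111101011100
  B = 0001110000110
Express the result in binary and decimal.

Apply & to each column (1 only where both bits are 1):
  0111101011100
& 0001110000110
---------------
  0001100000100

Answer: 0001100000100 (772)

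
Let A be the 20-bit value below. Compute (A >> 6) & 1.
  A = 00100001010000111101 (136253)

Bit 6 is the 7th from the right.
  00100001010000111101
               ^
That bit is 0.

Answer: 0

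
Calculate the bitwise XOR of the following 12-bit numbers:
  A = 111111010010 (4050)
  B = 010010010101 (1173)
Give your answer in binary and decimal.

Apply ^ to each column (1 where bits differ):
  111111010010
^ 010010010101
--------------
  101101000111

Answer: 101101000111 (2887)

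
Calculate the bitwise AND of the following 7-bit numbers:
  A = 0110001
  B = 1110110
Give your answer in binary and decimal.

Apply & to each column (1 only where both bits are 1):
  0110001
& 1110110
---------
  0110000

Answer: 0110000 (48)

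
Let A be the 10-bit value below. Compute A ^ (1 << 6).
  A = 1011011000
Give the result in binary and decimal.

Mask = 1 << 6 = 0001000000
Bit 6 of A is 1; XOR with the mask flips it to 0.
  1011011000
^ 0001000000
------------
  1010011000

Answer: 1010011000 (664)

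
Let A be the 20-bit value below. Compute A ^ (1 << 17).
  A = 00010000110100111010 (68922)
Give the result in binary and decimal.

Mask = 1 << 17 = 00100000000000000000
Bit 17 of A is 0; XOR with the mask flips it to 1.
  00010000110100111010
^ 00100000000000000000
----------------------
  00110000110100111010

Answer: 00110000110100111010 (199994)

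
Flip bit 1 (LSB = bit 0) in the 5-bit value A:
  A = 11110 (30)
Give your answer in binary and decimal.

Mask = 1 << 1 = 00010
Bit 1 of A is 1; XOR with the mask flips it to 0.
  11110
^ 00010
-------
  11100

Answer: 11100 (28)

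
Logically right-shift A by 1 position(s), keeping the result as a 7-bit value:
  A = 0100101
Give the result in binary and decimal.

Logical shift right by 1: drop the bottom 1 bit(s), prepend 1 zero(s) on the left.
  0100101  ->  keep [010010], discard [1], prepend 0
= 0010010

Answer: 0010010 (18)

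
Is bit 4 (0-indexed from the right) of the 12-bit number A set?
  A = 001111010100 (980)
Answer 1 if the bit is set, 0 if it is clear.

Bit 4 is the 5th from the right.
  001111010100
         ^
That bit is 1.

Answer: 1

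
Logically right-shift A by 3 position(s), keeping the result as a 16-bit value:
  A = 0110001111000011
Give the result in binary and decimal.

Logical shift right by 3: drop the bottom 3 bit(s), prepend 3 zero(s) on the left.
  0110001111000011  ->  keep [0110001111000], discard [011], prepend 000
= 0000110001111000

Answer: 0000110001111000 (3192)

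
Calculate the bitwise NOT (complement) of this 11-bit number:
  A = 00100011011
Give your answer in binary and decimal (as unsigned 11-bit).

Flip each bit (0->1, 1->0):
  00100011011
  11011100100

Answer: 11011100100 (1764)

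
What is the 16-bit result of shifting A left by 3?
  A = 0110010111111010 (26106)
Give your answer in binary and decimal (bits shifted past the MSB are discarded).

Shift left by 3: drop the top 3 bit(s), append 3 zero(s) on the right.
  0110010111111010  ->  discard [011], keep [0010111111010], append 000
= 0010111111010000

Answer: 0010111111010000 (12240)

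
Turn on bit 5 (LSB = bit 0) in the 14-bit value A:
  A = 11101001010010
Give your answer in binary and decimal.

Mask = 1 << 5 = 00000000100000
Bit 5 of A is 0, so OR-ing with the mask flips it to 1.
  11101001010010
| 00000000100000
----------------
  11101001110010

Answer: 11101001110010 (14962)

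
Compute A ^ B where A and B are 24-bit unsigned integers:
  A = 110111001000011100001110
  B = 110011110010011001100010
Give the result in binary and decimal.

Apply ^ to each column (1 where bits differ):
  110111001000011100001110
^ 110011110010011001100010
--------------------------
  000100111010000101101100

Answer: 000100111010000101101100 (1286508)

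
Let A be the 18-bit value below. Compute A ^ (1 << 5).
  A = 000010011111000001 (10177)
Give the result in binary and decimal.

Mask = 1 << 5 = 000000000000100000
Bit 5 of A is 0; XOR with the mask flips it to 1.
  000010011111000001
^ 000000000000100000
--------------------
  000010011111100001

Answer: 000010011111100001 (10209)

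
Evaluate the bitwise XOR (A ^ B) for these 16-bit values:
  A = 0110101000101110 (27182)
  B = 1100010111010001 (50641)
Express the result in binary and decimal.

Apply ^ to each column (1 where bits differ):
  0110101000101110
^ 1100010111010001
------------------
  1010111111111111

Answer: 1010111111111111 (45055)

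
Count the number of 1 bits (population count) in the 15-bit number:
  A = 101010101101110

101010101101110
1-bits at positions (from bit 0 = LSB): 1, 2, 3, 5, 6, 8, 10, 12, 14
Count = 9

Answer: 9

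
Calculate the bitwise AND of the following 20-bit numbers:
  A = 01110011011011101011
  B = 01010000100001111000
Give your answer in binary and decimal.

Apply & to each column (1 only where both bits are 1):
  01110011011011101011
& 01010000100001111000
----------------------
  01010000000001101000

Answer: 01010000000001101000 (327784)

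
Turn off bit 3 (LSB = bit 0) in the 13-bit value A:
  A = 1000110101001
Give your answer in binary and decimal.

Mask = ~(1 << 3) = 1111111110111
Bit 3 of A is 1, so AND-ing with the mask clears it to 0.
  1000110101001
& 1111111110111
---------------
  1000110100001

Answer: 1000110100001 (4513)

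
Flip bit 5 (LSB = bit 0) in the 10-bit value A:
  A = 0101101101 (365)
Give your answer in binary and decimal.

Mask = 1 << 5 = 0000100000
Bit 5 of A is 1; XOR with the mask flips it to 0.
  0101101101
^ 0000100000
------------
  0101001101

Answer: 0101001101 (333)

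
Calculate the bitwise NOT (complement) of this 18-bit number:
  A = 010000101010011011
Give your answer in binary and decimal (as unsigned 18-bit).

Flip each bit (0->1, 1->0):
  010000101010011011
  101111010101100100

Answer: 101111010101100100 (193892)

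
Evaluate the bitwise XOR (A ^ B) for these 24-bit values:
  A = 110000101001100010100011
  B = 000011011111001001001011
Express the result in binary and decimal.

Apply ^ to each column (1 where bits differ):
  110000101001100010100011
^ 000011011111001001001011
--------------------------
  110011110110101011101000

Answer: 110011110110101011101000 (13593320)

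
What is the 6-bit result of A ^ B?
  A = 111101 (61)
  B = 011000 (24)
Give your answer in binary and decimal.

Apply ^ to each column (1 where bits differ):
  111101
^ 011000
--------
  100101

Answer: 100101 (37)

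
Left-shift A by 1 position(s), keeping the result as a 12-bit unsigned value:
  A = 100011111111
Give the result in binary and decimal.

Shift left by 1: drop the top 1 bit(s), append 1 zero(s) on the right.
  100011111111  ->  discard [1], keep [00011111111], append 0
= 000111111110

Answer: 000111111110 (510)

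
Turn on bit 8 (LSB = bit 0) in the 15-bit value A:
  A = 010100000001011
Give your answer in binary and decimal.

Mask = 1 << 8 = 000000100000000
Bit 8 of A is 0, so OR-ing with the mask flips it to 1.
  010100000001011
| 000000100000000
-----------------
  010100100001011

Answer: 010100100001011 (10507)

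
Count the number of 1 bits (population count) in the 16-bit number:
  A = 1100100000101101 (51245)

1100100000101101
1-bits at positions (from bit 0 = LSB): 0, 2, 3, 5, 11, 14, 15
Count = 7

Answer: 7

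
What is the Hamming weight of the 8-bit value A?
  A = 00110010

00110010
1-bits at positions (from bit 0 = LSB): 1, 4, 5
Count = 3

Answer: 3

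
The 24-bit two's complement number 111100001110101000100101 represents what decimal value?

MSB is 1, so the value is negative. Find the magnitude:
1. Invert bits:  000011110001010111011010
2. Add 1:        000011110001010111011011  = 988635
3. Apply sign:   -988635

Answer: -988635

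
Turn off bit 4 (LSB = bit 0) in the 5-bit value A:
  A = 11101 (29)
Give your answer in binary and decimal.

Mask = ~(1 << 4) = 01111
Bit 4 of A is 1, so AND-ing with the mask clears it to 0.
  11101
& 01111
-------
  01101

Answer: 01101 (13)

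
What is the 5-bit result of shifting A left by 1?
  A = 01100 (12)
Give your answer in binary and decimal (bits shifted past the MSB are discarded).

Shift left by 1: drop the top 1 bit(s), append 1 zero(s) on the right.
  01100  ->  discard [0], keep [1100], append 0
= 11000

Answer: 11000 (24)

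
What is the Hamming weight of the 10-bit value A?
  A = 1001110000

1001110000
1-bits at positions (from bit 0 = LSB): 4, 5, 6, 9
Count = 4

Answer: 4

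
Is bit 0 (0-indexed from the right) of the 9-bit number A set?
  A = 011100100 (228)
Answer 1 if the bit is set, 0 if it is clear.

Bit 0 is the 1st from the right.
  011100100
          ^
That bit is 0.

Answer: 0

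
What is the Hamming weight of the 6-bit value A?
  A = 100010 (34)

100010
1-bits at positions (from bit 0 = LSB): 1, 5
Count = 2

Answer: 2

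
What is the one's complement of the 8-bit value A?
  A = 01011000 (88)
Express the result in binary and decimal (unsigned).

Flip each bit (0->1, 1->0):
  01011000
  10100111

Answer: 10100111 (167)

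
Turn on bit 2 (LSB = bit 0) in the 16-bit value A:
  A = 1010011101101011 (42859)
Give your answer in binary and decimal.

Mask = 1 << 2 = 0000000000000100
Bit 2 of A is 0, so OR-ing with the mask flips it to 1.
  1010011101101011
| 0000000000000100
------------------
  1010011101101111

Answer: 1010011101101111 (42863)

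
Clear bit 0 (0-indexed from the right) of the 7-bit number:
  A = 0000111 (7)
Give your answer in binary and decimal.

Mask = ~(1 << 0) = 1111110
Bit 0 of A is 1, so AND-ing with the mask clears it to 0.
  0000111
& 1111110
---------
  0000110

Answer: 0000110 (6)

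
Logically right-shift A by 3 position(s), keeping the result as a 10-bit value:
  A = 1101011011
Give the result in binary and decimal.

Logical shift right by 3: drop the bottom 3 bit(s), prepend 3 zero(s) on the left.
  1101011011  ->  keep [1101011], discard [011], prepend 000
= 0001101011

Answer: 0001101011 (107)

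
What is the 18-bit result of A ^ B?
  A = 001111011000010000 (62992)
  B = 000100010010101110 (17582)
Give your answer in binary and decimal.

Apply ^ to each column (1 where bits differ):
  001111011000010000
^ 000100010010101110
--------------------
  001011001010111110

Answer: 001011001010111110 (45758)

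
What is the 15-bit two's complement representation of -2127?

1. Binary of +2127:  000100001001111
2. Invert bits:     111011110110000
3. Add 1:           111011110110001

Answer: 111011110110001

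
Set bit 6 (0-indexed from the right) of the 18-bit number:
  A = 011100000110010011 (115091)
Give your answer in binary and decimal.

Mask = 1 << 6 = 000000000001000000
Bit 6 of A is 0, so OR-ing with the mask flips it to 1.
  011100000110010011
| 000000000001000000
--------------------
  011100000111010011

Answer: 011100000111010011 (115155)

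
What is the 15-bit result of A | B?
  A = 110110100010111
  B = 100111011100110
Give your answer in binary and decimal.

Apply | to each column (1 where either bit is 1):
  110110100010111
| 100111011100110
-----------------
  110111111110111

Answer: 110111111110111 (28663)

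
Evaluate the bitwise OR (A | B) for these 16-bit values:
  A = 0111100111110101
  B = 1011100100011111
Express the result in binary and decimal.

Apply | to each column (1 where either bit is 1):
  0111100111110101
| 1011100100011111
------------------
  1111100111111111

Answer: 1111100111111111 (63999)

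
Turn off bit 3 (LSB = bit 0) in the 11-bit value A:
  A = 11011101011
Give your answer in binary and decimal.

Mask = ~(1 << 3) = 11111110111
Bit 3 of A is 1, so AND-ing with the mask clears it to 0.
  11011101011
& 11111110111
-------------
  11011100011

Answer: 11011100011 (1763)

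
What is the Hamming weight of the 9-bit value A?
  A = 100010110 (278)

100010110
1-bits at positions (from bit 0 = LSB): 1, 2, 4, 8
Count = 4

Answer: 4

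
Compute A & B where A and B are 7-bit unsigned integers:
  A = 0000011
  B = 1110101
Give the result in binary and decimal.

Apply & to each column (1 only where both bits are 1):
  0000011
& 1110101
---------
  0000001

Answer: 0000001 (1)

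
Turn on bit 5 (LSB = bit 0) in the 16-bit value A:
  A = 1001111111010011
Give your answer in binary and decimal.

Mask = 1 << 5 = 0000000000100000
Bit 5 of A is 0, so OR-ing with the mask flips it to 1.
  1001111111010011
| 0000000000100000
------------------
  1001111111110011

Answer: 1001111111110011 (40947)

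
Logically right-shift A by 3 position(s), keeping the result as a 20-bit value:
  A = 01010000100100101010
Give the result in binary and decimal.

Logical shift right by 3: drop the bottom 3 bit(s), prepend 3 zero(s) on the left.
  01010000100100101010  ->  keep [01010000100100101], discard [010], prepend 000
= 00001010000100100101

Answer: 00001010000100100101 (41253)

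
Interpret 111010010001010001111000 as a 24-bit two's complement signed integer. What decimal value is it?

MSB is 1, so the value is negative. Find the magnitude:
1. Invert bits:  000101101110101110000111
2. Add 1:        000101101110101110001000  = 1502088
3. Apply sign:   -1502088

Answer: -1502088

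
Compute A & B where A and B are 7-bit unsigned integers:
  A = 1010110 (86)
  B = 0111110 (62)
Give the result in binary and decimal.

Apply & to each column (1 only where both bits are 1):
  1010110
& 0111110
---------
  0010110

Answer: 0010110 (22)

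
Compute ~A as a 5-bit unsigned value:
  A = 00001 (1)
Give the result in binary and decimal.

Flip each bit (0->1, 1->0):
  00001
  11110

Answer: 11110 (30)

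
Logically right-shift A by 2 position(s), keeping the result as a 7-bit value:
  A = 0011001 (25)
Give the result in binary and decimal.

Logical shift right by 2: drop the bottom 2 bit(s), prepend 2 zero(s) on the left.
  0011001  ->  keep [00110], discard [01], prepend 00
= 0000110

Answer: 0000110 (6)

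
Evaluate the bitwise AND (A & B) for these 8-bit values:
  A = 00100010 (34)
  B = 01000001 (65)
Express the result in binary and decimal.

Apply & to each column (1 only where both bits are 1):
  00100010
& 01000001
----------
  00000000

Answer: 00000000 (0)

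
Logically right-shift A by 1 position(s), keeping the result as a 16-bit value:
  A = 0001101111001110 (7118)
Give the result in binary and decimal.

Logical shift right by 1: drop the bottom 1 bit(s), prepend 1 zero(s) on the left.
  0001101111001110  ->  keep [000110111100111], discard [0], prepend 0
= 0000110111100111

Answer: 0000110111100111 (3559)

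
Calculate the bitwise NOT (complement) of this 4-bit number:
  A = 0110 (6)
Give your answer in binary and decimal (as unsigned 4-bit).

Flip each bit (0->1, 1->0):
  0110
  1001

Answer: 1001 (9)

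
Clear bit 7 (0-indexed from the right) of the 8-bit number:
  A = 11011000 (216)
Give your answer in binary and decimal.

Mask = ~(1 << 7) = 01111111
Bit 7 of A is 1, so AND-ing with the mask clears it to 0.
  11011000
& 01111111
----------
  01011000

Answer: 01011000 (88)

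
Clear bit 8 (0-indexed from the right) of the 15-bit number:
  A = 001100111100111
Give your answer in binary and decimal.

Mask = ~(1 << 8) = 111111011111111
Bit 8 of A is 1, so AND-ing with the mask clears it to 0.
  001100111100111
& 111111011111111
-----------------
  001100011100111

Answer: 001100011100111 (6375)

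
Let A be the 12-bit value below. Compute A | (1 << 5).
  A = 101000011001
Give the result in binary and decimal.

Mask = 1 << 5 = 000000100000
Bit 5 of A is 0, so OR-ing with the mask flips it to 1.
  101000011001
| 000000100000
--------------
  101000111001

Answer: 101000111001 (2617)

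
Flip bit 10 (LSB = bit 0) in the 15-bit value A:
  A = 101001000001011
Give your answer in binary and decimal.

Mask = 1 << 10 = 000010000000000
Bit 10 of A is 0; XOR with the mask flips it to 1.
  101001000001011
^ 000010000000000
-----------------
  101011000001011

Answer: 101011000001011 (22027)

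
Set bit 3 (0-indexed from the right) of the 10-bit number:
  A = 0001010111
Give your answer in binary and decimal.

Mask = 1 << 3 = 0000001000
Bit 3 of A is 0, so OR-ing with the mask flips it to 1.
  0001010111
| 0000001000
------------
  0001011111

Answer: 0001011111 (95)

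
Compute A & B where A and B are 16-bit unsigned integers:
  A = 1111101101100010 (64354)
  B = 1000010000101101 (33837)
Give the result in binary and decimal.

Apply & to each column (1 only where both bits are 1):
  1111101101100010
& 1000010000101101
------------------
  1000000000100000

Answer: 1000000000100000 (32800)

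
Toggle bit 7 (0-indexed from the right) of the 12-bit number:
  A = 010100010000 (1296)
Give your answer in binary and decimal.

Mask = 1 << 7 = 000010000000
Bit 7 of A is 0; XOR with the mask flips it to 1.
  010100010000
^ 000010000000
--------------
  010110010000

Answer: 010110010000 (1424)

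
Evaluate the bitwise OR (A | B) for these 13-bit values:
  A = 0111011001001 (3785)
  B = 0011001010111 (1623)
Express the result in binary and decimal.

Apply | to each column (1 where either bit is 1):
  0111011001001
| 0011001010111
---------------
  0111011011111

Answer: 0111011011111 (3807)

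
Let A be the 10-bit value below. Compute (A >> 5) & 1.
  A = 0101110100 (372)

Bit 5 is the 6th from the right.
  0101110100
      ^
That bit is 1.

Answer: 1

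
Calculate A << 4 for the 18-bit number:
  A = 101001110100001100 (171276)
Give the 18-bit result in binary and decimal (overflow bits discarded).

Shift left by 4: drop the top 4 bit(s), append 4 zero(s) on the right.
  101001110100001100  ->  discard [1010], keep [01110100001100], append 0000
= 011101000011000000

Answer: 011101000011000000 (118976)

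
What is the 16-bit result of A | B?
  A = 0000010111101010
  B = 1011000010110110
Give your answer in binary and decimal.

Apply | to each column (1 where either bit is 1):
  0000010111101010
| 1011000010110110
------------------
  1011010111111110

Answer: 1011010111111110 (46590)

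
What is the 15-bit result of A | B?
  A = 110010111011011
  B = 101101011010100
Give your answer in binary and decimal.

Apply | to each column (1 where either bit is 1):
  110010111011011
| 101101011010100
-----------------
  111111111011111

Answer: 111111111011111 (32735)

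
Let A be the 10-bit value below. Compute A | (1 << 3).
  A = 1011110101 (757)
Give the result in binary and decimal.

Mask = 1 << 3 = 0000001000
Bit 3 of A is 0, so OR-ing with the mask flips it to 1.
  1011110101
| 0000001000
------------
  1011111101

Answer: 1011111101 (765)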